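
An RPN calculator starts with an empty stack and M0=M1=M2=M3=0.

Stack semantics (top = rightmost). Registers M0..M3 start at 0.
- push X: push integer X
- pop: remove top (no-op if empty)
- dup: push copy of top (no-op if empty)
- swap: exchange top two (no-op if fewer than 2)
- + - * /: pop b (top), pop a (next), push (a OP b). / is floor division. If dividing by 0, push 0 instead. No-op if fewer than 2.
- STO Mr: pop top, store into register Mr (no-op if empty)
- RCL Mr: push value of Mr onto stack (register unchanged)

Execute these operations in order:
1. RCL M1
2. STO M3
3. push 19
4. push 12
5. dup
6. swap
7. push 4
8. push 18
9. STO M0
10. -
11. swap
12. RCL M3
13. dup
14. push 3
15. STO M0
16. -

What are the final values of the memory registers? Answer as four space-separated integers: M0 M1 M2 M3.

After op 1 (RCL M1): stack=[0] mem=[0,0,0,0]
After op 2 (STO M3): stack=[empty] mem=[0,0,0,0]
After op 3 (push 19): stack=[19] mem=[0,0,0,0]
After op 4 (push 12): stack=[19,12] mem=[0,0,0,0]
After op 5 (dup): stack=[19,12,12] mem=[0,0,0,0]
After op 6 (swap): stack=[19,12,12] mem=[0,0,0,0]
After op 7 (push 4): stack=[19,12,12,4] mem=[0,0,0,0]
After op 8 (push 18): stack=[19,12,12,4,18] mem=[0,0,0,0]
After op 9 (STO M0): stack=[19,12,12,4] mem=[18,0,0,0]
After op 10 (-): stack=[19,12,8] mem=[18,0,0,0]
After op 11 (swap): stack=[19,8,12] mem=[18,0,0,0]
After op 12 (RCL M3): stack=[19,8,12,0] mem=[18,0,0,0]
After op 13 (dup): stack=[19,8,12,0,0] mem=[18,0,0,0]
After op 14 (push 3): stack=[19,8,12,0,0,3] mem=[18,0,0,0]
After op 15 (STO M0): stack=[19,8,12,0,0] mem=[3,0,0,0]
After op 16 (-): stack=[19,8,12,0] mem=[3,0,0,0]

Answer: 3 0 0 0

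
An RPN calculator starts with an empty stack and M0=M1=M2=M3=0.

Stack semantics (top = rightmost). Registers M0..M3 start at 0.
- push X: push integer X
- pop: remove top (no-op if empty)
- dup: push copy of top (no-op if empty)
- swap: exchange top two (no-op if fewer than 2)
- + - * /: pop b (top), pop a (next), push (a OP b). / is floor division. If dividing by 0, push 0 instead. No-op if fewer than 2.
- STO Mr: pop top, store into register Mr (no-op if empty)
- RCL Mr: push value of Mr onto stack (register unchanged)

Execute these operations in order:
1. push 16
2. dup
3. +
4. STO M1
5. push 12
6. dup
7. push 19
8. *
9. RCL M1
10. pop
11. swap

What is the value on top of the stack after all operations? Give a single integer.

Answer: 12

Derivation:
After op 1 (push 16): stack=[16] mem=[0,0,0,0]
After op 2 (dup): stack=[16,16] mem=[0,0,0,0]
After op 3 (+): stack=[32] mem=[0,0,0,0]
After op 4 (STO M1): stack=[empty] mem=[0,32,0,0]
After op 5 (push 12): stack=[12] mem=[0,32,0,0]
After op 6 (dup): stack=[12,12] mem=[0,32,0,0]
After op 7 (push 19): stack=[12,12,19] mem=[0,32,0,0]
After op 8 (*): stack=[12,228] mem=[0,32,0,0]
After op 9 (RCL M1): stack=[12,228,32] mem=[0,32,0,0]
After op 10 (pop): stack=[12,228] mem=[0,32,0,0]
After op 11 (swap): stack=[228,12] mem=[0,32,0,0]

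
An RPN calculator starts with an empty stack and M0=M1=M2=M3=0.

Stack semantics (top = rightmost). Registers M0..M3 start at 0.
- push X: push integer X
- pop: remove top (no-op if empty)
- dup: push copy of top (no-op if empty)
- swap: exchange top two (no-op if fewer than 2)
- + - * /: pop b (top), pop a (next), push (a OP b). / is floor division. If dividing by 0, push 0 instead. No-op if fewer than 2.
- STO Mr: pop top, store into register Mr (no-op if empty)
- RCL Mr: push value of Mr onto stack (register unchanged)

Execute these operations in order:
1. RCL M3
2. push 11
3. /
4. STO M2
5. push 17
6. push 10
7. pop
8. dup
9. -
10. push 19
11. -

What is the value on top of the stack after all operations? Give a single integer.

After op 1 (RCL M3): stack=[0] mem=[0,0,0,0]
After op 2 (push 11): stack=[0,11] mem=[0,0,0,0]
After op 3 (/): stack=[0] mem=[0,0,0,0]
After op 4 (STO M2): stack=[empty] mem=[0,0,0,0]
After op 5 (push 17): stack=[17] mem=[0,0,0,0]
After op 6 (push 10): stack=[17,10] mem=[0,0,0,0]
After op 7 (pop): stack=[17] mem=[0,0,0,0]
After op 8 (dup): stack=[17,17] mem=[0,0,0,0]
After op 9 (-): stack=[0] mem=[0,0,0,0]
After op 10 (push 19): stack=[0,19] mem=[0,0,0,0]
After op 11 (-): stack=[-19] mem=[0,0,0,0]

Answer: -19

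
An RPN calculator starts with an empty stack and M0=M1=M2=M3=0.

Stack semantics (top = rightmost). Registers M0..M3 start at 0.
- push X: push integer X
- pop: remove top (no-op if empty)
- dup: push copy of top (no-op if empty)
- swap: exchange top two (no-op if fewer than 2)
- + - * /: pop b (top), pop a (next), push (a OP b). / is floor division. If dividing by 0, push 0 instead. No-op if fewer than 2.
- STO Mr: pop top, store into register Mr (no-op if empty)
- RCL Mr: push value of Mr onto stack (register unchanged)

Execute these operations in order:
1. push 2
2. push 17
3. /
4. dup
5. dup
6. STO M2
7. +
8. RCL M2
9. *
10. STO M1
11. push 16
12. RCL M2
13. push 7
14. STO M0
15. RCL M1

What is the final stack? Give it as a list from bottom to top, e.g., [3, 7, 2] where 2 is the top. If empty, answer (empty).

Answer: [16, 0, 0]

Derivation:
After op 1 (push 2): stack=[2] mem=[0,0,0,0]
After op 2 (push 17): stack=[2,17] mem=[0,0,0,0]
After op 3 (/): stack=[0] mem=[0,0,0,0]
After op 4 (dup): stack=[0,0] mem=[0,0,0,0]
After op 5 (dup): stack=[0,0,0] mem=[0,0,0,0]
After op 6 (STO M2): stack=[0,0] mem=[0,0,0,0]
After op 7 (+): stack=[0] mem=[0,0,0,0]
After op 8 (RCL M2): stack=[0,0] mem=[0,0,0,0]
After op 9 (*): stack=[0] mem=[0,0,0,0]
After op 10 (STO M1): stack=[empty] mem=[0,0,0,0]
After op 11 (push 16): stack=[16] mem=[0,0,0,0]
After op 12 (RCL M2): stack=[16,0] mem=[0,0,0,0]
After op 13 (push 7): stack=[16,0,7] mem=[0,0,0,0]
After op 14 (STO M0): stack=[16,0] mem=[7,0,0,0]
After op 15 (RCL M1): stack=[16,0,0] mem=[7,0,0,0]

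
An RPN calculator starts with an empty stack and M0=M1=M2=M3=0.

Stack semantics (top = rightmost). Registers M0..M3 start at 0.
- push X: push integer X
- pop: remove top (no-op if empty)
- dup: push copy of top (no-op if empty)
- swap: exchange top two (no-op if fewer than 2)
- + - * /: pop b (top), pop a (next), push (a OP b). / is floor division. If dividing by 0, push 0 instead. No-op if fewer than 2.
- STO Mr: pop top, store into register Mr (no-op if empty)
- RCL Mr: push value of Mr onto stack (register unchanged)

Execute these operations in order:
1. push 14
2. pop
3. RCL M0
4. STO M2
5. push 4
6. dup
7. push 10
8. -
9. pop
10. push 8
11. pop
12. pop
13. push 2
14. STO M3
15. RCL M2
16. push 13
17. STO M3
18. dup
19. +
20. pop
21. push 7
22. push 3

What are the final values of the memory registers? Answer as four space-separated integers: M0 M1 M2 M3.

After op 1 (push 14): stack=[14] mem=[0,0,0,0]
After op 2 (pop): stack=[empty] mem=[0,0,0,0]
After op 3 (RCL M0): stack=[0] mem=[0,0,0,0]
After op 4 (STO M2): stack=[empty] mem=[0,0,0,0]
After op 5 (push 4): stack=[4] mem=[0,0,0,0]
After op 6 (dup): stack=[4,4] mem=[0,0,0,0]
After op 7 (push 10): stack=[4,4,10] mem=[0,0,0,0]
After op 8 (-): stack=[4,-6] mem=[0,0,0,0]
After op 9 (pop): stack=[4] mem=[0,0,0,0]
After op 10 (push 8): stack=[4,8] mem=[0,0,0,0]
After op 11 (pop): stack=[4] mem=[0,0,0,0]
After op 12 (pop): stack=[empty] mem=[0,0,0,0]
After op 13 (push 2): stack=[2] mem=[0,0,0,0]
After op 14 (STO M3): stack=[empty] mem=[0,0,0,2]
After op 15 (RCL M2): stack=[0] mem=[0,0,0,2]
After op 16 (push 13): stack=[0,13] mem=[0,0,0,2]
After op 17 (STO M3): stack=[0] mem=[0,0,0,13]
After op 18 (dup): stack=[0,0] mem=[0,0,0,13]
After op 19 (+): stack=[0] mem=[0,0,0,13]
After op 20 (pop): stack=[empty] mem=[0,0,0,13]
After op 21 (push 7): stack=[7] mem=[0,0,0,13]
After op 22 (push 3): stack=[7,3] mem=[0,0,0,13]

Answer: 0 0 0 13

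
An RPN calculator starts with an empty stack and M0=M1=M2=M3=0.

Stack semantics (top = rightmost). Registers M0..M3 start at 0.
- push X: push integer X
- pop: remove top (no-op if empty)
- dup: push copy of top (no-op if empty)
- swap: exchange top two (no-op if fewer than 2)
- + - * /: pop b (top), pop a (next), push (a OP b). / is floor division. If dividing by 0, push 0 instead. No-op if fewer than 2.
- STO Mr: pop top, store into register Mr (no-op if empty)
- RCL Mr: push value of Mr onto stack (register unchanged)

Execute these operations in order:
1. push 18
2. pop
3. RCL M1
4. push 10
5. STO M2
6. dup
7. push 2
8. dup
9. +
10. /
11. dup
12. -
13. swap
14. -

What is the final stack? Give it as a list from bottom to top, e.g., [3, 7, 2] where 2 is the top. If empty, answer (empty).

After op 1 (push 18): stack=[18] mem=[0,0,0,0]
After op 2 (pop): stack=[empty] mem=[0,0,0,0]
After op 3 (RCL M1): stack=[0] mem=[0,0,0,0]
After op 4 (push 10): stack=[0,10] mem=[0,0,0,0]
After op 5 (STO M2): stack=[0] mem=[0,0,10,0]
After op 6 (dup): stack=[0,0] mem=[0,0,10,0]
After op 7 (push 2): stack=[0,0,2] mem=[0,0,10,0]
After op 8 (dup): stack=[0,0,2,2] mem=[0,0,10,0]
After op 9 (+): stack=[0,0,4] mem=[0,0,10,0]
After op 10 (/): stack=[0,0] mem=[0,0,10,0]
After op 11 (dup): stack=[0,0,0] mem=[0,0,10,0]
After op 12 (-): stack=[0,0] mem=[0,0,10,0]
After op 13 (swap): stack=[0,0] mem=[0,0,10,0]
After op 14 (-): stack=[0] mem=[0,0,10,0]

Answer: [0]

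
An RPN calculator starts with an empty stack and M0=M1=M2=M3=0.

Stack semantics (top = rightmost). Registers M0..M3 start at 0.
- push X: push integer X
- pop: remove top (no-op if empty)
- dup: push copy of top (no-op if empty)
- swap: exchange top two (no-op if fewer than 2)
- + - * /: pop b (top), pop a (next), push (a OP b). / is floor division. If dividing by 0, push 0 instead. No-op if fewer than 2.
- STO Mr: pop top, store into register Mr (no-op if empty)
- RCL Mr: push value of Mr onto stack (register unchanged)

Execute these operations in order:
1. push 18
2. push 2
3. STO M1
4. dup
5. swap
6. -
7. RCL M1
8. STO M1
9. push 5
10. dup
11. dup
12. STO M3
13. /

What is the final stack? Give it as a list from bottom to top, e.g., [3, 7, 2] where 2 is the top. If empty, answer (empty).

Answer: [0, 1]

Derivation:
After op 1 (push 18): stack=[18] mem=[0,0,0,0]
After op 2 (push 2): stack=[18,2] mem=[0,0,0,0]
After op 3 (STO M1): stack=[18] mem=[0,2,0,0]
After op 4 (dup): stack=[18,18] mem=[0,2,0,0]
After op 5 (swap): stack=[18,18] mem=[0,2,0,0]
After op 6 (-): stack=[0] mem=[0,2,0,0]
After op 7 (RCL M1): stack=[0,2] mem=[0,2,0,0]
After op 8 (STO M1): stack=[0] mem=[0,2,0,0]
After op 9 (push 5): stack=[0,5] mem=[0,2,0,0]
After op 10 (dup): stack=[0,5,5] mem=[0,2,0,0]
After op 11 (dup): stack=[0,5,5,5] mem=[0,2,0,0]
After op 12 (STO M3): stack=[0,5,5] mem=[0,2,0,5]
After op 13 (/): stack=[0,1] mem=[0,2,0,5]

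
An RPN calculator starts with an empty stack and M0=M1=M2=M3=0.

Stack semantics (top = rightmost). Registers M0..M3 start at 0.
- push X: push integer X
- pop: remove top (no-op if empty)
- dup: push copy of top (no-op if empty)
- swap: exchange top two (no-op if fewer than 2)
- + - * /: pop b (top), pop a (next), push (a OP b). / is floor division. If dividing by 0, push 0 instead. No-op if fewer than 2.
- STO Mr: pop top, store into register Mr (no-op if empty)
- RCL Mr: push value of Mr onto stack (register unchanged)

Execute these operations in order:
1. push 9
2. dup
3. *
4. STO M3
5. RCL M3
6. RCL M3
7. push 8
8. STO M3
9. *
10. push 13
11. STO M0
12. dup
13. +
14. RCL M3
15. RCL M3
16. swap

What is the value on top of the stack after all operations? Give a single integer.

After op 1 (push 9): stack=[9] mem=[0,0,0,0]
After op 2 (dup): stack=[9,9] mem=[0,0,0,0]
After op 3 (*): stack=[81] mem=[0,0,0,0]
After op 4 (STO M3): stack=[empty] mem=[0,0,0,81]
After op 5 (RCL M3): stack=[81] mem=[0,0,0,81]
After op 6 (RCL M3): stack=[81,81] mem=[0,0,0,81]
After op 7 (push 8): stack=[81,81,8] mem=[0,0,0,81]
After op 8 (STO M3): stack=[81,81] mem=[0,0,0,8]
After op 9 (*): stack=[6561] mem=[0,0,0,8]
After op 10 (push 13): stack=[6561,13] mem=[0,0,0,8]
After op 11 (STO M0): stack=[6561] mem=[13,0,0,8]
After op 12 (dup): stack=[6561,6561] mem=[13,0,0,8]
After op 13 (+): stack=[13122] mem=[13,0,0,8]
After op 14 (RCL M3): stack=[13122,8] mem=[13,0,0,8]
After op 15 (RCL M3): stack=[13122,8,8] mem=[13,0,0,8]
After op 16 (swap): stack=[13122,8,8] mem=[13,0,0,8]

Answer: 8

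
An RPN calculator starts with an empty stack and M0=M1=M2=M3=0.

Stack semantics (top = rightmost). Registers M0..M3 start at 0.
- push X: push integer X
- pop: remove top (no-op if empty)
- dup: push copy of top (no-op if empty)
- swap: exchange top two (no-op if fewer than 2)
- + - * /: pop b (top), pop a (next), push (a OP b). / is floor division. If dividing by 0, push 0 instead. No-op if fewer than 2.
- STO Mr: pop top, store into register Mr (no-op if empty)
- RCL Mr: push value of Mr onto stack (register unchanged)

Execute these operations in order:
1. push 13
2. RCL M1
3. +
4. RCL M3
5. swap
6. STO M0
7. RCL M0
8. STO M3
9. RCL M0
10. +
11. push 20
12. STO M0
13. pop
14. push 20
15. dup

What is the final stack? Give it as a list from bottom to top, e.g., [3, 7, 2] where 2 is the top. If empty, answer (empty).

Answer: [20, 20]

Derivation:
After op 1 (push 13): stack=[13] mem=[0,0,0,0]
After op 2 (RCL M1): stack=[13,0] mem=[0,0,0,0]
After op 3 (+): stack=[13] mem=[0,0,0,0]
After op 4 (RCL M3): stack=[13,0] mem=[0,0,0,0]
After op 5 (swap): stack=[0,13] mem=[0,0,0,0]
After op 6 (STO M0): stack=[0] mem=[13,0,0,0]
After op 7 (RCL M0): stack=[0,13] mem=[13,0,0,0]
After op 8 (STO M3): stack=[0] mem=[13,0,0,13]
After op 9 (RCL M0): stack=[0,13] mem=[13,0,0,13]
After op 10 (+): stack=[13] mem=[13,0,0,13]
After op 11 (push 20): stack=[13,20] mem=[13,0,0,13]
After op 12 (STO M0): stack=[13] mem=[20,0,0,13]
After op 13 (pop): stack=[empty] mem=[20,0,0,13]
After op 14 (push 20): stack=[20] mem=[20,0,0,13]
After op 15 (dup): stack=[20,20] mem=[20,0,0,13]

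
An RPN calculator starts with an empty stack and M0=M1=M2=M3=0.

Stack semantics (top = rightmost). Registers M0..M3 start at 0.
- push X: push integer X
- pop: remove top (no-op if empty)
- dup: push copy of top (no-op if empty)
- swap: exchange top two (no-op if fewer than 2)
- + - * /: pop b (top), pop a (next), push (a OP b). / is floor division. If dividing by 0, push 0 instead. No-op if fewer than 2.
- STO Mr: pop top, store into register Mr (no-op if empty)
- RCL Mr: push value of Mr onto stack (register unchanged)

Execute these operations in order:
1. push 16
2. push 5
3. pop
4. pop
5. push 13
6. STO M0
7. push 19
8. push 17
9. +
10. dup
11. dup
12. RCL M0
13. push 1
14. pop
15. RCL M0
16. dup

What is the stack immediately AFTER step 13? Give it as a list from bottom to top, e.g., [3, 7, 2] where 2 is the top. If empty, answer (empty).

After op 1 (push 16): stack=[16] mem=[0,0,0,0]
After op 2 (push 5): stack=[16,5] mem=[0,0,0,0]
After op 3 (pop): stack=[16] mem=[0,0,0,0]
After op 4 (pop): stack=[empty] mem=[0,0,0,0]
After op 5 (push 13): stack=[13] mem=[0,0,0,0]
After op 6 (STO M0): stack=[empty] mem=[13,0,0,0]
After op 7 (push 19): stack=[19] mem=[13,0,0,0]
After op 8 (push 17): stack=[19,17] mem=[13,0,0,0]
After op 9 (+): stack=[36] mem=[13,0,0,0]
After op 10 (dup): stack=[36,36] mem=[13,0,0,0]
After op 11 (dup): stack=[36,36,36] mem=[13,0,0,0]
After op 12 (RCL M0): stack=[36,36,36,13] mem=[13,0,0,0]
After op 13 (push 1): stack=[36,36,36,13,1] mem=[13,0,0,0]

[36, 36, 36, 13, 1]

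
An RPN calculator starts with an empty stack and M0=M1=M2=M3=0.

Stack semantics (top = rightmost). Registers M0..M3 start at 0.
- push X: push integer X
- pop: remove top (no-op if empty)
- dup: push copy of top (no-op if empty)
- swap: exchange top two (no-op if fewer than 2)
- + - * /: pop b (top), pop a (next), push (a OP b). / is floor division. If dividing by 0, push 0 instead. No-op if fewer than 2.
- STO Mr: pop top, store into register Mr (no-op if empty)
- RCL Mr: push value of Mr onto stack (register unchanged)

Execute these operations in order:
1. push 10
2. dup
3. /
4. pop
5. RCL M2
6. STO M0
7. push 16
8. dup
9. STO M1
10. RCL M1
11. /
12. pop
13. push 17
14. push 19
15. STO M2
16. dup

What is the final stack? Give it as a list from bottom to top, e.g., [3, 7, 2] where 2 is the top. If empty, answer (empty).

Answer: [17, 17]

Derivation:
After op 1 (push 10): stack=[10] mem=[0,0,0,0]
After op 2 (dup): stack=[10,10] mem=[0,0,0,0]
After op 3 (/): stack=[1] mem=[0,0,0,0]
After op 4 (pop): stack=[empty] mem=[0,0,0,0]
After op 5 (RCL M2): stack=[0] mem=[0,0,0,0]
After op 6 (STO M0): stack=[empty] mem=[0,0,0,0]
After op 7 (push 16): stack=[16] mem=[0,0,0,0]
After op 8 (dup): stack=[16,16] mem=[0,0,0,0]
After op 9 (STO M1): stack=[16] mem=[0,16,0,0]
After op 10 (RCL M1): stack=[16,16] mem=[0,16,0,0]
After op 11 (/): stack=[1] mem=[0,16,0,0]
After op 12 (pop): stack=[empty] mem=[0,16,0,0]
After op 13 (push 17): stack=[17] mem=[0,16,0,0]
After op 14 (push 19): stack=[17,19] mem=[0,16,0,0]
After op 15 (STO M2): stack=[17] mem=[0,16,19,0]
After op 16 (dup): stack=[17,17] mem=[0,16,19,0]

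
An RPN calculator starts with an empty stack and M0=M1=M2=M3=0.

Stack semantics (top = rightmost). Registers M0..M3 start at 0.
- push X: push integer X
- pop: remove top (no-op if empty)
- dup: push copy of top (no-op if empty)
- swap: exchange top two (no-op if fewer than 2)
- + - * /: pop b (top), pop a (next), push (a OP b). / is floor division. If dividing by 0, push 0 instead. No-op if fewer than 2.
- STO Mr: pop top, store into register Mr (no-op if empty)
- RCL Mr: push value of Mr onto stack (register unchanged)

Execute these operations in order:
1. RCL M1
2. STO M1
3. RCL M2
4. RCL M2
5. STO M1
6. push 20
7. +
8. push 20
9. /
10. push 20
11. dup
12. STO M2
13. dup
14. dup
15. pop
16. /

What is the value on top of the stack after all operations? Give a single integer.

After op 1 (RCL M1): stack=[0] mem=[0,0,0,0]
After op 2 (STO M1): stack=[empty] mem=[0,0,0,0]
After op 3 (RCL M2): stack=[0] mem=[0,0,0,0]
After op 4 (RCL M2): stack=[0,0] mem=[0,0,0,0]
After op 5 (STO M1): stack=[0] mem=[0,0,0,0]
After op 6 (push 20): stack=[0,20] mem=[0,0,0,0]
After op 7 (+): stack=[20] mem=[0,0,0,0]
After op 8 (push 20): stack=[20,20] mem=[0,0,0,0]
After op 9 (/): stack=[1] mem=[0,0,0,0]
After op 10 (push 20): stack=[1,20] mem=[0,0,0,0]
After op 11 (dup): stack=[1,20,20] mem=[0,0,0,0]
After op 12 (STO M2): stack=[1,20] mem=[0,0,20,0]
After op 13 (dup): stack=[1,20,20] mem=[0,0,20,0]
After op 14 (dup): stack=[1,20,20,20] mem=[0,0,20,0]
After op 15 (pop): stack=[1,20,20] mem=[0,0,20,0]
After op 16 (/): stack=[1,1] mem=[0,0,20,0]

Answer: 1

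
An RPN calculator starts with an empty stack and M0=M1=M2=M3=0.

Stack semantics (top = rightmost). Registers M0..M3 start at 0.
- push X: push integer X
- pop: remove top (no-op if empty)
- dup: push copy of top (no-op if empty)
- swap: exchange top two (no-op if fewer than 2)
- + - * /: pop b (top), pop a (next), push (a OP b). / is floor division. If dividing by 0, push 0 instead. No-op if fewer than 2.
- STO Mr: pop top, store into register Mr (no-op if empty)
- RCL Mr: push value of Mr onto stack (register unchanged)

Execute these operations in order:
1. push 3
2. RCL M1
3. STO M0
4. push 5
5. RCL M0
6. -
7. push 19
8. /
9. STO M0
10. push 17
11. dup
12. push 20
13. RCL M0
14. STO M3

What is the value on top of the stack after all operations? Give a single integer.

Answer: 20

Derivation:
After op 1 (push 3): stack=[3] mem=[0,0,0,0]
After op 2 (RCL M1): stack=[3,0] mem=[0,0,0,0]
After op 3 (STO M0): stack=[3] mem=[0,0,0,0]
After op 4 (push 5): stack=[3,5] mem=[0,0,0,0]
After op 5 (RCL M0): stack=[3,5,0] mem=[0,0,0,0]
After op 6 (-): stack=[3,5] mem=[0,0,0,0]
After op 7 (push 19): stack=[3,5,19] mem=[0,0,0,0]
After op 8 (/): stack=[3,0] mem=[0,0,0,0]
After op 9 (STO M0): stack=[3] mem=[0,0,0,0]
After op 10 (push 17): stack=[3,17] mem=[0,0,0,0]
After op 11 (dup): stack=[3,17,17] mem=[0,0,0,0]
After op 12 (push 20): stack=[3,17,17,20] mem=[0,0,0,0]
After op 13 (RCL M0): stack=[3,17,17,20,0] mem=[0,0,0,0]
After op 14 (STO M3): stack=[3,17,17,20] mem=[0,0,0,0]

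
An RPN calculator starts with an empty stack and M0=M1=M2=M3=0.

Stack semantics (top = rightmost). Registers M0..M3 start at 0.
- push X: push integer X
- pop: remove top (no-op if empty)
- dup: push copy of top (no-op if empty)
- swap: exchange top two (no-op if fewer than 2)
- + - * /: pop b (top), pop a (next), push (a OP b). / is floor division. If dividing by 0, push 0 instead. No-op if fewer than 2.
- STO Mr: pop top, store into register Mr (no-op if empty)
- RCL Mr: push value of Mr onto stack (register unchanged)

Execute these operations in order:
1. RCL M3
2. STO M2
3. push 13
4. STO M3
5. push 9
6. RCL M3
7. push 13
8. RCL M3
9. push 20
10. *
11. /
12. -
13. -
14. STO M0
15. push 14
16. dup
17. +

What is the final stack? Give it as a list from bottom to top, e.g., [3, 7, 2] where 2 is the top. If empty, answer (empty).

After op 1 (RCL M3): stack=[0] mem=[0,0,0,0]
After op 2 (STO M2): stack=[empty] mem=[0,0,0,0]
After op 3 (push 13): stack=[13] mem=[0,0,0,0]
After op 4 (STO M3): stack=[empty] mem=[0,0,0,13]
After op 5 (push 9): stack=[9] mem=[0,0,0,13]
After op 6 (RCL M3): stack=[9,13] mem=[0,0,0,13]
After op 7 (push 13): stack=[9,13,13] mem=[0,0,0,13]
After op 8 (RCL M3): stack=[9,13,13,13] mem=[0,0,0,13]
After op 9 (push 20): stack=[9,13,13,13,20] mem=[0,0,0,13]
After op 10 (*): stack=[9,13,13,260] mem=[0,0,0,13]
After op 11 (/): stack=[9,13,0] mem=[0,0,0,13]
After op 12 (-): stack=[9,13] mem=[0,0,0,13]
After op 13 (-): stack=[-4] mem=[0,0,0,13]
After op 14 (STO M0): stack=[empty] mem=[-4,0,0,13]
After op 15 (push 14): stack=[14] mem=[-4,0,0,13]
After op 16 (dup): stack=[14,14] mem=[-4,0,0,13]
After op 17 (+): stack=[28] mem=[-4,0,0,13]

Answer: [28]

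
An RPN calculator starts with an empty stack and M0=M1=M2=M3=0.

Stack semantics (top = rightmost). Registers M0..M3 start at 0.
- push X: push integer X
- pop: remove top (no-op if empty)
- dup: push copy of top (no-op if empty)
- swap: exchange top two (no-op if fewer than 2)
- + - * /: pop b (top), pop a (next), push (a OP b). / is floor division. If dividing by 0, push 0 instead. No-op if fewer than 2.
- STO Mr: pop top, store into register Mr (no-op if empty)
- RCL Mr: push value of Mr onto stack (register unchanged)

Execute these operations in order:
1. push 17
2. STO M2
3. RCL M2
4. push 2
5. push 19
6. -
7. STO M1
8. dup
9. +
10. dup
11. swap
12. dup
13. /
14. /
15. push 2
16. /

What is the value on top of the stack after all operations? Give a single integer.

After op 1 (push 17): stack=[17] mem=[0,0,0,0]
After op 2 (STO M2): stack=[empty] mem=[0,0,17,0]
After op 3 (RCL M2): stack=[17] mem=[0,0,17,0]
After op 4 (push 2): stack=[17,2] mem=[0,0,17,0]
After op 5 (push 19): stack=[17,2,19] mem=[0,0,17,0]
After op 6 (-): stack=[17,-17] mem=[0,0,17,0]
After op 7 (STO M1): stack=[17] mem=[0,-17,17,0]
After op 8 (dup): stack=[17,17] mem=[0,-17,17,0]
After op 9 (+): stack=[34] mem=[0,-17,17,0]
After op 10 (dup): stack=[34,34] mem=[0,-17,17,0]
After op 11 (swap): stack=[34,34] mem=[0,-17,17,0]
After op 12 (dup): stack=[34,34,34] mem=[0,-17,17,0]
After op 13 (/): stack=[34,1] mem=[0,-17,17,0]
After op 14 (/): stack=[34] mem=[0,-17,17,0]
After op 15 (push 2): stack=[34,2] mem=[0,-17,17,0]
After op 16 (/): stack=[17] mem=[0,-17,17,0]

Answer: 17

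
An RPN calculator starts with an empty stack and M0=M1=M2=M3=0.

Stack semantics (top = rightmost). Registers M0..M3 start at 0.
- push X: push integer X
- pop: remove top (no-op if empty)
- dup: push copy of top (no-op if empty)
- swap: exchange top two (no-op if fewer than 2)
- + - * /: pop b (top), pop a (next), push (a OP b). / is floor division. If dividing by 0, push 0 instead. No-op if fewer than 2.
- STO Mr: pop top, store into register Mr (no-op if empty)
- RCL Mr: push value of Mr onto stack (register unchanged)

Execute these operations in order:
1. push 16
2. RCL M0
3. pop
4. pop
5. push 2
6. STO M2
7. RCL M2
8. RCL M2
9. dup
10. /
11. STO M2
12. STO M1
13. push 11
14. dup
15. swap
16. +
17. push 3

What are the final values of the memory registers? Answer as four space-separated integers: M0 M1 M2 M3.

After op 1 (push 16): stack=[16] mem=[0,0,0,0]
After op 2 (RCL M0): stack=[16,0] mem=[0,0,0,0]
After op 3 (pop): stack=[16] mem=[0,0,0,0]
After op 4 (pop): stack=[empty] mem=[0,0,0,0]
After op 5 (push 2): stack=[2] mem=[0,0,0,0]
After op 6 (STO M2): stack=[empty] mem=[0,0,2,0]
After op 7 (RCL M2): stack=[2] mem=[0,0,2,0]
After op 8 (RCL M2): stack=[2,2] mem=[0,0,2,0]
After op 9 (dup): stack=[2,2,2] mem=[0,0,2,0]
After op 10 (/): stack=[2,1] mem=[0,0,2,0]
After op 11 (STO M2): stack=[2] mem=[0,0,1,0]
After op 12 (STO M1): stack=[empty] mem=[0,2,1,0]
After op 13 (push 11): stack=[11] mem=[0,2,1,0]
After op 14 (dup): stack=[11,11] mem=[0,2,1,0]
After op 15 (swap): stack=[11,11] mem=[0,2,1,0]
After op 16 (+): stack=[22] mem=[0,2,1,0]
After op 17 (push 3): stack=[22,3] mem=[0,2,1,0]

Answer: 0 2 1 0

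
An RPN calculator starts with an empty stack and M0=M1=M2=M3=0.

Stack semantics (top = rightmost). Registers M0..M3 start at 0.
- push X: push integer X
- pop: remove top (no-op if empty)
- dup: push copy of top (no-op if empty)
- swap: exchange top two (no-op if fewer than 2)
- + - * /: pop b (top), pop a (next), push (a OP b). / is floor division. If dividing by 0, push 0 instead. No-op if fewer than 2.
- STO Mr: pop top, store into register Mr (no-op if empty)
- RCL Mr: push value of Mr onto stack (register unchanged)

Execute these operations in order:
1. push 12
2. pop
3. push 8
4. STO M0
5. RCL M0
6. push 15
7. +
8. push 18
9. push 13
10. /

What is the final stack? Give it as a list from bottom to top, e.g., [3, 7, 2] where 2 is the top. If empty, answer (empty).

Answer: [23, 1]

Derivation:
After op 1 (push 12): stack=[12] mem=[0,0,0,0]
After op 2 (pop): stack=[empty] mem=[0,0,0,0]
After op 3 (push 8): stack=[8] mem=[0,0,0,0]
After op 4 (STO M0): stack=[empty] mem=[8,0,0,0]
After op 5 (RCL M0): stack=[8] mem=[8,0,0,0]
After op 6 (push 15): stack=[8,15] mem=[8,0,0,0]
After op 7 (+): stack=[23] mem=[8,0,0,0]
After op 8 (push 18): stack=[23,18] mem=[8,0,0,0]
After op 9 (push 13): stack=[23,18,13] mem=[8,0,0,0]
After op 10 (/): stack=[23,1] mem=[8,0,0,0]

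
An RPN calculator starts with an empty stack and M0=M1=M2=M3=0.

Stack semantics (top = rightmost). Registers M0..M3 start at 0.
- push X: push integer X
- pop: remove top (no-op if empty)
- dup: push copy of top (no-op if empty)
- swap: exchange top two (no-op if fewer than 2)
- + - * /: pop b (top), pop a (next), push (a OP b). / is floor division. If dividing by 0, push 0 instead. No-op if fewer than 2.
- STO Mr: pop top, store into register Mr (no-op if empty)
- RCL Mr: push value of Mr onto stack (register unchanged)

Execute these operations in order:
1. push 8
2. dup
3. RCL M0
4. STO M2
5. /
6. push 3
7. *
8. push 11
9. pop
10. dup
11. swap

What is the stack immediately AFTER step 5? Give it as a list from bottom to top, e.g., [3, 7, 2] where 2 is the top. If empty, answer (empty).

After op 1 (push 8): stack=[8] mem=[0,0,0,0]
After op 2 (dup): stack=[8,8] mem=[0,0,0,0]
After op 3 (RCL M0): stack=[8,8,0] mem=[0,0,0,0]
After op 4 (STO M2): stack=[8,8] mem=[0,0,0,0]
After op 5 (/): stack=[1] mem=[0,0,0,0]

[1]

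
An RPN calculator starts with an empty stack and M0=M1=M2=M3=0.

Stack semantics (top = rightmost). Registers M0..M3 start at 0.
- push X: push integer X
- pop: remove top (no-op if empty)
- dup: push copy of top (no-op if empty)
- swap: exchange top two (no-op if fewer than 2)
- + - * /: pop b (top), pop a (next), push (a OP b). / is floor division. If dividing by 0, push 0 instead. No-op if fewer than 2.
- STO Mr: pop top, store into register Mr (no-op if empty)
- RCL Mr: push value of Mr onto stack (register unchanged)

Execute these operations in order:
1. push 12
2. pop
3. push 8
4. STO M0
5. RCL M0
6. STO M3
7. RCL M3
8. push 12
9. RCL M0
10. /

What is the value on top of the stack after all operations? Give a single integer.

After op 1 (push 12): stack=[12] mem=[0,0,0,0]
After op 2 (pop): stack=[empty] mem=[0,0,0,0]
After op 3 (push 8): stack=[8] mem=[0,0,0,0]
After op 4 (STO M0): stack=[empty] mem=[8,0,0,0]
After op 5 (RCL M0): stack=[8] mem=[8,0,0,0]
After op 6 (STO M3): stack=[empty] mem=[8,0,0,8]
After op 7 (RCL M3): stack=[8] mem=[8,0,0,8]
After op 8 (push 12): stack=[8,12] mem=[8,0,0,8]
After op 9 (RCL M0): stack=[8,12,8] mem=[8,0,0,8]
After op 10 (/): stack=[8,1] mem=[8,0,0,8]

Answer: 1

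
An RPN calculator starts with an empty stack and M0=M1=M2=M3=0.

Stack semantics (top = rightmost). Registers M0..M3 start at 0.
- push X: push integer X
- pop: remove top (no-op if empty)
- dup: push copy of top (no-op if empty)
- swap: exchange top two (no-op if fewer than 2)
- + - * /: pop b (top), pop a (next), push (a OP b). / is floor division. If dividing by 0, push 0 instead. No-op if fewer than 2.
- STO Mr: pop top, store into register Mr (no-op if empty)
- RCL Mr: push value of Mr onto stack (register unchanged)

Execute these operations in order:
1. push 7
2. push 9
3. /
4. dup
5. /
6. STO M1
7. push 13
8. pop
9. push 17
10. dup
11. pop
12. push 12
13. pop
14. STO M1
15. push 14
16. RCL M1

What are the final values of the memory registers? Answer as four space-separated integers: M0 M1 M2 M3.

Answer: 0 17 0 0

Derivation:
After op 1 (push 7): stack=[7] mem=[0,0,0,0]
After op 2 (push 9): stack=[7,9] mem=[0,0,0,0]
After op 3 (/): stack=[0] mem=[0,0,0,0]
After op 4 (dup): stack=[0,0] mem=[0,0,0,0]
After op 5 (/): stack=[0] mem=[0,0,0,0]
After op 6 (STO M1): stack=[empty] mem=[0,0,0,0]
After op 7 (push 13): stack=[13] mem=[0,0,0,0]
After op 8 (pop): stack=[empty] mem=[0,0,0,0]
After op 9 (push 17): stack=[17] mem=[0,0,0,0]
After op 10 (dup): stack=[17,17] mem=[0,0,0,0]
After op 11 (pop): stack=[17] mem=[0,0,0,0]
After op 12 (push 12): stack=[17,12] mem=[0,0,0,0]
After op 13 (pop): stack=[17] mem=[0,0,0,0]
After op 14 (STO M1): stack=[empty] mem=[0,17,0,0]
After op 15 (push 14): stack=[14] mem=[0,17,0,0]
After op 16 (RCL M1): stack=[14,17] mem=[0,17,0,0]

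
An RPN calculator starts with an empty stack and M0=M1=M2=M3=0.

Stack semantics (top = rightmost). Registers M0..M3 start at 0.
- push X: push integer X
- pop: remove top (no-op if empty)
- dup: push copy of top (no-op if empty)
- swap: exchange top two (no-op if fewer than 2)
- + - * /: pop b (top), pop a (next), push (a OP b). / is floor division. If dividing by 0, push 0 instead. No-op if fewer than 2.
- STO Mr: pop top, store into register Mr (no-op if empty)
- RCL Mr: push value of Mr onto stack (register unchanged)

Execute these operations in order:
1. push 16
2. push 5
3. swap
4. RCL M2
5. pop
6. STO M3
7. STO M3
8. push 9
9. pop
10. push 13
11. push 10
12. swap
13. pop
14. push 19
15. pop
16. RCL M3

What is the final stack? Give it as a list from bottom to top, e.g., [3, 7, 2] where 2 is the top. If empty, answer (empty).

Answer: [10, 5]

Derivation:
After op 1 (push 16): stack=[16] mem=[0,0,0,0]
After op 2 (push 5): stack=[16,5] mem=[0,0,0,0]
After op 3 (swap): stack=[5,16] mem=[0,0,0,0]
After op 4 (RCL M2): stack=[5,16,0] mem=[0,0,0,0]
After op 5 (pop): stack=[5,16] mem=[0,0,0,0]
After op 6 (STO M3): stack=[5] mem=[0,0,0,16]
After op 7 (STO M3): stack=[empty] mem=[0,0,0,5]
After op 8 (push 9): stack=[9] mem=[0,0,0,5]
After op 9 (pop): stack=[empty] mem=[0,0,0,5]
After op 10 (push 13): stack=[13] mem=[0,0,0,5]
After op 11 (push 10): stack=[13,10] mem=[0,0,0,5]
After op 12 (swap): stack=[10,13] mem=[0,0,0,5]
After op 13 (pop): stack=[10] mem=[0,0,0,5]
After op 14 (push 19): stack=[10,19] mem=[0,0,0,5]
After op 15 (pop): stack=[10] mem=[0,0,0,5]
After op 16 (RCL M3): stack=[10,5] mem=[0,0,0,5]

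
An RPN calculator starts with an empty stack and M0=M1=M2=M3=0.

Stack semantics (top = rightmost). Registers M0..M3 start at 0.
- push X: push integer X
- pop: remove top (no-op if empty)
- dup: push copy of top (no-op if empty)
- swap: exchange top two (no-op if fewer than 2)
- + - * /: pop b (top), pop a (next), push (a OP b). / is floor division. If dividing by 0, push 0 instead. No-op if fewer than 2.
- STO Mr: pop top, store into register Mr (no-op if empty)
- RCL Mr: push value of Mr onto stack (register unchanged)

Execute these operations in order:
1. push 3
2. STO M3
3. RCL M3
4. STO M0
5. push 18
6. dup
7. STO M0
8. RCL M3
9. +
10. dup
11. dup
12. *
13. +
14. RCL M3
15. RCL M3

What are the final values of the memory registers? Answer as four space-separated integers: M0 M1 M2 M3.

After op 1 (push 3): stack=[3] mem=[0,0,0,0]
After op 2 (STO M3): stack=[empty] mem=[0,0,0,3]
After op 3 (RCL M3): stack=[3] mem=[0,0,0,3]
After op 4 (STO M0): stack=[empty] mem=[3,0,0,3]
After op 5 (push 18): stack=[18] mem=[3,0,0,3]
After op 6 (dup): stack=[18,18] mem=[3,0,0,3]
After op 7 (STO M0): stack=[18] mem=[18,0,0,3]
After op 8 (RCL M3): stack=[18,3] mem=[18,0,0,3]
After op 9 (+): stack=[21] mem=[18,0,0,3]
After op 10 (dup): stack=[21,21] mem=[18,0,0,3]
After op 11 (dup): stack=[21,21,21] mem=[18,0,0,3]
After op 12 (*): stack=[21,441] mem=[18,0,0,3]
After op 13 (+): stack=[462] mem=[18,0,0,3]
After op 14 (RCL M3): stack=[462,3] mem=[18,0,0,3]
After op 15 (RCL M3): stack=[462,3,3] mem=[18,0,0,3]

Answer: 18 0 0 3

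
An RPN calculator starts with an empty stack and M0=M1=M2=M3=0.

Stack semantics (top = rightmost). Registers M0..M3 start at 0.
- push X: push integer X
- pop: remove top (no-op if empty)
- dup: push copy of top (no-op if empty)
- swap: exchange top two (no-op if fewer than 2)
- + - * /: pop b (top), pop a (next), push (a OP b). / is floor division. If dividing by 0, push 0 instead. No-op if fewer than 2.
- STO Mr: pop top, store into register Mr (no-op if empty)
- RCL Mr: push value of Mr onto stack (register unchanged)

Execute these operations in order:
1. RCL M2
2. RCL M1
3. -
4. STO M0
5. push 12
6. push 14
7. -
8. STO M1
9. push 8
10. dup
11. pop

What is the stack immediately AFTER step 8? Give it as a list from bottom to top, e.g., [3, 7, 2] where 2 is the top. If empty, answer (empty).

After op 1 (RCL M2): stack=[0] mem=[0,0,0,0]
After op 2 (RCL M1): stack=[0,0] mem=[0,0,0,0]
After op 3 (-): stack=[0] mem=[0,0,0,0]
After op 4 (STO M0): stack=[empty] mem=[0,0,0,0]
After op 5 (push 12): stack=[12] mem=[0,0,0,0]
After op 6 (push 14): stack=[12,14] mem=[0,0,0,0]
After op 7 (-): stack=[-2] mem=[0,0,0,0]
After op 8 (STO M1): stack=[empty] mem=[0,-2,0,0]

(empty)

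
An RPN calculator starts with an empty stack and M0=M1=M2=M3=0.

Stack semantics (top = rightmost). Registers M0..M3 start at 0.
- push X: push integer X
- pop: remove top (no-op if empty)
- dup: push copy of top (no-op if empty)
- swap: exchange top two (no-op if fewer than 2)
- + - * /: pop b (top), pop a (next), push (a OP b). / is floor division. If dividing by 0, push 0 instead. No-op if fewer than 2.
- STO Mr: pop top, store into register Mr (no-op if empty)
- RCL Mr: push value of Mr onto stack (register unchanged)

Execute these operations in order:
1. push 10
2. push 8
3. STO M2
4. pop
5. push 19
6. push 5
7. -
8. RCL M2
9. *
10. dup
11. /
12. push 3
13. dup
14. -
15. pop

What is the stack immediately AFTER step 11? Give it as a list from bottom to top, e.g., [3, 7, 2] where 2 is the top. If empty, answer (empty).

After op 1 (push 10): stack=[10] mem=[0,0,0,0]
After op 2 (push 8): stack=[10,8] mem=[0,0,0,0]
After op 3 (STO M2): stack=[10] mem=[0,0,8,0]
After op 4 (pop): stack=[empty] mem=[0,0,8,0]
After op 5 (push 19): stack=[19] mem=[0,0,8,0]
After op 6 (push 5): stack=[19,5] mem=[0,0,8,0]
After op 7 (-): stack=[14] mem=[0,0,8,0]
After op 8 (RCL M2): stack=[14,8] mem=[0,0,8,0]
After op 9 (*): stack=[112] mem=[0,0,8,0]
After op 10 (dup): stack=[112,112] mem=[0,0,8,0]
After op 11 (/): stack=[1] mem=[0,0,8,0]

[1]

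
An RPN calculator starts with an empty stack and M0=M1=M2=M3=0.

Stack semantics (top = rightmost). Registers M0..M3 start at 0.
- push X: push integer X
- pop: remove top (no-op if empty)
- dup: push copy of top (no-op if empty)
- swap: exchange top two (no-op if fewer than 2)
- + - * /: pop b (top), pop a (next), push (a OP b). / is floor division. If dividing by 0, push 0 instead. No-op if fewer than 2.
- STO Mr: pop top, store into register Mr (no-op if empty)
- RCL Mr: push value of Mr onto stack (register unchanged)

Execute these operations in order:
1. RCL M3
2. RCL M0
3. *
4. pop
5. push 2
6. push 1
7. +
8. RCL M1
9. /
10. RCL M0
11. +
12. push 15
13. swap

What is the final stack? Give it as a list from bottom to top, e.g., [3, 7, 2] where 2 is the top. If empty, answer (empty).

Answer: [15, 0]

Derivation:
After op 1 (RCL M3): stack=[0] mem=[0,0,0,0]
After op 2 (RCL M0): stack=[0,0] mem=[0,0,0,0]
After op 3 (*): stack=[0] mem=[0,0,0,0]
After op 4 (pop): stack=[empty] mem=[0,0,0,0]
After op 5 (push 2): stack=[2] mem=[0,0,0,0]
After op 6 (push 1): stack=[2,1] mem=[0,0,0,0]
After op 7 (+): stack=[3] mem=[0,0,0,0]
After op 8 (RCL M1): stack=[3,0] mem=[0,0,0,0]
After op 9 (/): stack=[0] mem=[0,0,0,0]
After op 10 (RCL M0): stack=[0,0] mem=[0,0,0,0]
After op 11 (+): stack=[0] mem=[0,0,0,0]
After op 12 (push 15): stack=[0,15] mem=[0,0,0,0]
After op 13 (swap): stack=[15,0] mem=[0,0,0,0]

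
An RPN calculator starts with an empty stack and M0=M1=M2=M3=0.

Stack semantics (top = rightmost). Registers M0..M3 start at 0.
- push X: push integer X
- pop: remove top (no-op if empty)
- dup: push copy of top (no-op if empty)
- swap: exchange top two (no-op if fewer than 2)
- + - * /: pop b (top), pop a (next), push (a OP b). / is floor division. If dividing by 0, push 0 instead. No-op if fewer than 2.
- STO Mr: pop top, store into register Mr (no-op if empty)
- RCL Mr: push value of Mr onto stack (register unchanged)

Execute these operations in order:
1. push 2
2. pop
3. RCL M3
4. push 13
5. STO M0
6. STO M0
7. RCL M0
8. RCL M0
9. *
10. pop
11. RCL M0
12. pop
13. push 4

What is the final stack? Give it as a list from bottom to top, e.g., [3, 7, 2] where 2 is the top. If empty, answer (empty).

After op 1 (push 2): stack=[2] mem=[0,0,0,0]
After op 2 (pop): stack=[empty] mem=[0,0,0,0]
After op 3 (RCL M3): stack=[0] mem=[0,0,0,0]
After op 4 (push 13): stack=[0,13] mem=[0,0,0,0]
After op 5 (STO M0): stack=[0] mem=[13,0,0,0]
After op 6 (STO M0): stack=[empty] mem=[0,0,0,0]
After op 7 (RCL M0): stack=[0] mem=[0,0,0,0]
After op 8 (RCL M0): stack=[0,0] mem=[0,0,0,0]
After op 9 (*): stack=[0] mem=[0,0,0,0]
After op 10 (pop): stack=[empty] mem=[0,0,0,0]
After op 11 (RCL M0): stack=[0] mem=[0,0,0,0]
After op 12 (pop): stack=[empty] mem=[0,0,0,0]
After op 13 (push 4): stack=[4] mem=[0,0,0,0]

Answer: [4]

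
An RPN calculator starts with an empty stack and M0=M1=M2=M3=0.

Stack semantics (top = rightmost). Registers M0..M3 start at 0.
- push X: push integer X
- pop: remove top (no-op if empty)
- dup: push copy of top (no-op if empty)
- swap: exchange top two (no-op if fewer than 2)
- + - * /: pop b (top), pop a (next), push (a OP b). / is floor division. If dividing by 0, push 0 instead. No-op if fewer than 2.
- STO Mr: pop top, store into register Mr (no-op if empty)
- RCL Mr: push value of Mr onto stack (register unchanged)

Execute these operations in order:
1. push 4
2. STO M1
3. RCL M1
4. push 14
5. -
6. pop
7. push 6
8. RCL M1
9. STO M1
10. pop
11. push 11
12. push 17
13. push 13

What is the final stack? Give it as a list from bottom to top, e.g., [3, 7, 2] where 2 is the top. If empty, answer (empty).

After op 1 (push 4): stack=[4] mem=[0,0,0,0]
After op 2 (STO M1): stack=[empty] mem=[0,4,0,0]
After op 3 (RCL M1): stack=[4] mem=[0,4,0,0]
After op 4 (push 14): stack=[4,14] mem=[0,4,0,0]
After op 5 (-): stack=[-10] mem=[0,4,0,0]
After op 6 (pop): stack=[empty] mem=[0,4,0,0]
After op 7 (push 6): stack=[6] mem=[0,4,0,0]
After op 8 (RCL M1): stack=[6,4] mem=[0,4,0,0]
After op 9 (STO M1): stack=[6] mem=[0,4,0,0]
After op 10 (pop): stack=[empty] mem=[0,4,0,0]
After op 11 (push 11): stack=[11] mem=[0,4,0,0]
After op 12 (push 17): stack=[11,17] mem=[0,4,0,0]
After op 13 (push 13): stack=[11,17,13] mem=[0,4,0,0]

Answer: [11, 17, 13]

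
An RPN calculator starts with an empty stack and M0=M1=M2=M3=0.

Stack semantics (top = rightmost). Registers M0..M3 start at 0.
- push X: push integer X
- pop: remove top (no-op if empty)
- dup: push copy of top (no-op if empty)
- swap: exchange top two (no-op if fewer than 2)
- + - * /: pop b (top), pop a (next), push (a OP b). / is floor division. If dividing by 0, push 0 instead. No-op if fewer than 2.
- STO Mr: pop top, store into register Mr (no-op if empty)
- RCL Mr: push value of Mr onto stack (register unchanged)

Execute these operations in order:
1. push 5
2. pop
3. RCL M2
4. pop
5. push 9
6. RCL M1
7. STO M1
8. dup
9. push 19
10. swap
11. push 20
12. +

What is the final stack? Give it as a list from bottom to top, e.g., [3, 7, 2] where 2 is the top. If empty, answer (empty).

After op 1 (push 5): stack=[5] mem=[0,0,0,0]
After op 2 (pop): stack=[empty] mem=[0,0,0,0]
After op 3 (RCL M2): stack=[0] mem=[0,0,0,0]
After op 4 (pop): stack=[empty] mem=[0,0,0,0]
After op 5 (push 9): stack=[9] mem=[0,0,0,0]
After op 6 (RCL M1): stack=[9,0] mem=[0,0,0,0]
After op 7 (STO M1): stack=[9] mem=[0,0,0,0]
After op 8 (dup): stack=[9,9] mem=[0,0,0,0]
After op 9 (push 19): stack=[9,9,19] mem=[0,0,0,0]
After op 10 (swap): stack=[9,19,9] mem=[0,0,0,0]
After op 11 (push 20): stack=[9,19,9,20] mem=[0,0,0,0]
After op 12 (+): stack=[9,19,29] mem=[0,0,0,0]

Answer: [9, 19, 29]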